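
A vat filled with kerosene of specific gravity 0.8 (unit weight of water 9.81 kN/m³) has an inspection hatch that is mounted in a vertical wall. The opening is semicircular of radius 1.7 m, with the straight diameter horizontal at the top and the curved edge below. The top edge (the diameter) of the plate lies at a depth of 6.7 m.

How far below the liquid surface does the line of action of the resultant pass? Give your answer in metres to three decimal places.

h_p = 7.449 m

γ = 0.8 × 9.81 = 7.848 kN/m³.
The centroid of a semicircle lies 4r/(3π) = 0.721502 m from the diameter, here below the top edge, so the centroid depth is h_c = 6.7 + 0.721502 = 7.4215 m.
A = πr²/2 = π × 1.7²/2 = 4.5396 m².
Resultant F = γ·h_c·A = 7.848 × 7.4215 × 4.5396 = 264.404 kN.
I_c = (π/8 − 8/(9π))·r⁴ = 0.109757 × 1.7⁴ = 0.916701 m⁴.
Centre of pressure: y_p = y_c + I_c/(y_c·A) = 7.4215 + 0.916701/(7.4215 × 4.5396) = 7.4215 + 0.0272094 = 7.44871 m along the plane.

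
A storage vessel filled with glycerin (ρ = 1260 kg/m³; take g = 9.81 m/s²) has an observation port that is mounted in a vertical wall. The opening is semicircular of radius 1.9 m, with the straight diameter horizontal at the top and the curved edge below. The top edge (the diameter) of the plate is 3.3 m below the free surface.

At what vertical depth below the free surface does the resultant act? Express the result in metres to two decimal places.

γ = ρg = 1260 × 9.81 / 1000 = 12.3606 kN/m³.
The centroid of a semicircle lies 4r/(3π) = 0.806385 m from the diameter, here below the top edge, so the centroid depth is h_c = 3.3 + 0.806385 = 4.10638 m.
A = πr²/2 = π × 1.9²/2 = 5.67057 m².
Resultant F = γ·h_c·A = 12.3606 × 4.10638 × 5.67057 = 287.823 kN.
I_c = (π/8 − 8/(9π))·r⁴ = 0.109757 × 1.9⁴ = 1.43036 m⁴.
Centre of pressure: y_p = y_c + I_c/(y_c·A) = 4.10638 + 1.43036/(4.10638 × 5.67057) = 4.10638 + 0.061427 = 4.16781 m along the plane.

h_p = 4.17 m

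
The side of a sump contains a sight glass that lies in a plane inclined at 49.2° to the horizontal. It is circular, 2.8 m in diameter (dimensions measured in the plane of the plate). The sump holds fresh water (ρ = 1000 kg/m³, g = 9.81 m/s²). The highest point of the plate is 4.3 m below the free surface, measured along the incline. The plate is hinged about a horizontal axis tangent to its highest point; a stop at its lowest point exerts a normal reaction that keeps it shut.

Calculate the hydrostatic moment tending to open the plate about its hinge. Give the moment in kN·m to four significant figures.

M ≈ 387.3 kN·m

γ = ρg = 1000 × 9.81 = 9810 N/m³ = 9.81 kN/m³.
Let θ = 49.2° be the plate's angle to the horizontal; measure y along the incline from where the plane meets the free surface. Vertical depth h = y·sinθ with sinθ = 0.756995.
The centroid is at the centre, 1.4 m below the top of the plate, so y_c = 4.3 + 1.4 = 5.7 m and h_c = 5.7 × 0.756995 = 4.31487 m.
A = π(1.4)² = 6.15752 m².
Resultant F = γ·h_c·A = 9.81 × 4.31487 × 6.15752 = 260.641 kN.
I_c = πr⁴/4 = π × 1.4⁴/4 = 3.01719 m⁴.
Centre of pressure: y_p = y_c + I_c/(y_c·A) = 5.7 + 3.01719/(5.7 × 6.15752) = 5.7 + 0.0859651 = 5.78597 m along the plane.
The resultant acts 1.4 + 0.0859651 = 1.48597 m (along the plate) below the hinge at the top edge, so the moment about the hinge is M = F × 1.48597 = 260.641 × 1.48597 = 387.305 kN·m.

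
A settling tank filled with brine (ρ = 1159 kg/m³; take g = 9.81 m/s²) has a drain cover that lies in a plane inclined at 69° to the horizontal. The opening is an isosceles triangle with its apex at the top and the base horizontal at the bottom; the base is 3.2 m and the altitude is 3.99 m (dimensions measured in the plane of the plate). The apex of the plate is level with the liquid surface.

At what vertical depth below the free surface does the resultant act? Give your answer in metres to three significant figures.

h_p = 2.79 m

γ = ρg = 1159 × 9.81 / 1000 = 11.36979 kN/m³.
Let θ = 69° be the plate's angle to the horizontal; measure y along the incline from where the plane meets the free surface. Vertical depth h = y·sinθ with sinθ = 0.933580.
With the apex up, the centroid sits 2h/3 = 2 × 3.99/3 = 2.66 m below the apex, so y_c = 2.66 m and h_c = 2.66 × 0.933580 = 2.48332 m.
A = ½ × 3.2 × 3.99 = 6.384 m².
Resultant F = γ·h_c·A = 11.36979 × 2.48332 × 6.384 = 180.251 kN.
I_c = b·h³/36 = 3.2 × 3.99³/36 = 5.64633 m⁴.
Centre of pressure: y_p = y_c + I_c/(y_c·A) = 2.66 + 5.64633/(2.66 × 6.384) = 2.66 + 0.3325 = 2.9925 m along the plane.
Vertically, h_p = y_p·sinθ = 2.9925 × 0.933580 = 2.79374 m.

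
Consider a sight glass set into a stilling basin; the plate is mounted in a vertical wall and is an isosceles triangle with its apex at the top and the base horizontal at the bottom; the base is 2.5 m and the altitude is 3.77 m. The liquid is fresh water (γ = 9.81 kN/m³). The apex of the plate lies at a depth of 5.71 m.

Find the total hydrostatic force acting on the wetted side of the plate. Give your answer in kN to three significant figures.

γ = 9.81 kN/m³.
With the apex up, the centroid sits 2h/3 = 2 × 3.77/3 = 2.51333 m below the apex, so the centroid depth is h_c = 5.71 + 2.51333 = 8.22333 m.
A = ½ × 2.5 × 3.77 = 4.7125 m².
Resultant F = γ·h_c·A = 9.81 × 8.22333 × 4.7125 = 380.161 kN.

F ≈ 380 kN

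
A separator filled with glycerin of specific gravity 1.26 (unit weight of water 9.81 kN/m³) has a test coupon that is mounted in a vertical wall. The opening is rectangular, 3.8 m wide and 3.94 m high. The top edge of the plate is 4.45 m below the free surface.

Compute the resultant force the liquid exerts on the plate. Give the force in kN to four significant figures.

F ≈ 1188 kN

γ = 1.26 × 9.81 = 12.3606 kN/m³.
The centroid lies 3.94/2 = 1.97 m below the top edge, so the centroid depth is h_c = 4.45 + 1.97 = 6.42 m.
A = 3.8 × 3.94 = 14.972 m².
Resultant F = γ·h_c·A = 12.3606 × 6.42 × 14.972 = 1188.1 kN.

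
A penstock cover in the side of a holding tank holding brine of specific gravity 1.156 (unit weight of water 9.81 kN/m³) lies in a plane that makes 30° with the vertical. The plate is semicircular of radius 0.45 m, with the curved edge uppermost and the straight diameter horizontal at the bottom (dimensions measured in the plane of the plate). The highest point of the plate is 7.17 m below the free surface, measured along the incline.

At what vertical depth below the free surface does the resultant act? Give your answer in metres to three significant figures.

γ = 1.156 × 9.81 = 11.34036 kN/m³.
The plate makes 30° with the vertical, i.e. θ = 90° − 30° = 60° to the horizontal. Measuring y along the incline from the free-surface line, vertical depth h = y·sinθ with sinθ = 0.866025.
The centroid lies 4r/(3π) = 0.190986 m above the diameter, so r − 4r/(3π) = 0.45 − 0.190986 = 0.259014 m below the topmost point, so y_c = 7.17 + 0.259014 = 7.42901 m and h_c = 7.42901 × 0.866025 = 6.43371 m.
A = πr²/2 = π × 0.45²/2 = 0.318086 m².
Resultant F = γ·h_c·A = 11.34036 × 6.43371 × 0.318086 = 23.2077 kN.
I_c = (π/8 − 8/(9π))·r⁴ = 0.109757 × 0.45⁴ = 0.00450072 m⁴.
Centre of pressure: y_p = y_c + I_c/(y_c·A) = 7.42901 + 0.00450072/(7.42901 × 0.318086) = 7.42901 + 0.00190461 = 7.43091 m along the plane.
Vertically, h_p = y_p·sinθ = 7.43091 × 0.866025 = 6.43535 m.

h_p = 6.44 m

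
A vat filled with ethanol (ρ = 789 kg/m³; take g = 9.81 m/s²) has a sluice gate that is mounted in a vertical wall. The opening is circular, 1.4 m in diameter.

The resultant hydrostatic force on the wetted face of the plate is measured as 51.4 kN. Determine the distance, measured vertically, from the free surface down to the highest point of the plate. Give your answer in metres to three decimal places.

γ = ρg = 789 × 9.81 / 1000 = 7.74009 kN/m³.
A = π(0.7)² = 1.53938 m².
From F = γ·h_c·A, the centroid depth is h_c = 51.4/(7.74009 × 1.53938) = 4.31391 m.
The centroid is at the centre, 0.7 m below the top of the plate, so the highest point sits at h_top = 4.31391 − 0.7 = 3.61391 m below the surface.

d_top ≈ 3.614 m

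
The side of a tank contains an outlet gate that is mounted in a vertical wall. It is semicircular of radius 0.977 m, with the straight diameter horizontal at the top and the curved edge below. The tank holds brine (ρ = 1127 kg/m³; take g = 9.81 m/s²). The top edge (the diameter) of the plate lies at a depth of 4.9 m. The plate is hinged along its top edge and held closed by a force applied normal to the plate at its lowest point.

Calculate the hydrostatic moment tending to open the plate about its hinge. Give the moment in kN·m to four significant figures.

M ≈ 37.64 kN·m

γ = ρg = 1127 × 9.81 / 1000 = 11.05587 kN/m³.
The centroid of a semicircle lies 4r/(3π) = 0.414652 m from the diameter, here below the top edge, so the centroid depth is h_c = 4.9 + 0.414652 = 5.31465 m.
A = πr²/2 = π × 0.977²/2 = 1.49937 m².
Resultant F = γ·h_c·A = 11.05587 × 5.31465 × 1.49937 = 88.1001 kN.
I_c = (π/8 − 8/(9π))·r⁴ = 0.109757 × 0.977⁴ = 0.100002 m⁴.
Centre of pressure: y_p = y_c + I_c/(y_c·A) = 5.31465 + 0.100002/(5.31465 × 1.49937) = 5.31465 + 0.0125495 = 5.3272 m along the plane.
The resultant acts 0.414652 + 0.0125495 = 0.427202 m (along the plate) below the hinge at the top edge, so the moment about the hinge is M = F × 0.427202 = 88.1001 × 0.427202 = 37.6365 kN·m.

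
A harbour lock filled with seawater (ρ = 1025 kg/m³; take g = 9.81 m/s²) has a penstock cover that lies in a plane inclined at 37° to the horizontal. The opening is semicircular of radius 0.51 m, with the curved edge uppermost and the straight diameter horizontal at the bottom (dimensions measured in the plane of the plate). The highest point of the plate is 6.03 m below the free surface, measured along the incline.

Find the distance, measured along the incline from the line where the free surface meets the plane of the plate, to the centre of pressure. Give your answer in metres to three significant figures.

γ = ρg = 1025 × 9.81 / 1000 = 10.05525 kN/m³.
Let θ = 37° be the plate's angle to the horizontal; measure y along the incline from where the plane meets the free surface. Vertical depth h = y·sinθ with sinθ = 0.601815.
The centroid lies 4r/(3π) = 0.216451 m above the diameter, so r − 4r/(3π) = 0.51 − 0.216451 = 0.293549 m below the topmost point, so y_c = 6.03 + 0.293549 = 6.32355 m and h_c = 6.32355 × 0.601815 = 3.80561 m.
A = πr²/2 = π × 0.51²/2 = 0.408564 m².
Resultant F = γ·h_c·A = 10.05525 × 3.80561 × 0.408564 = 15.6343 kN.
I_c = (π/8 − 8/(9π))·r⁴ = 0.109757 × 0.51⁴ = 0.00742528 m⁴.
Centre of pressure: y_p = y_c + I_c/(y_c·A) = 6.32355 + 0.00742528/(6.32355 × 0.408564) = 6.32355 + 0.00287403 = 6.32642 m along the plane.

y_p = 6.33 m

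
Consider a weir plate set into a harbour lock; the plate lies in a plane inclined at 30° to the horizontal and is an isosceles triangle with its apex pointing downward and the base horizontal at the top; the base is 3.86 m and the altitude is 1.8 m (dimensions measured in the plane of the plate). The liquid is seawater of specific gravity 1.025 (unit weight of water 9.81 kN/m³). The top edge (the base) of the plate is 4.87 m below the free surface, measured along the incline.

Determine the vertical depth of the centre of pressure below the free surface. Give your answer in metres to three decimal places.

γ = 1.025 × 9.81 = 10.05525 kN/m³.
Let θ = 30° be the plate's angle to the horizontal; measure y along the incline from where the plane meets the free surface. Vertical depth h = y·sinθ with sinθ = 0.500000.
With the apex down, the centroid sits h/3 = 1.8/3 = 0.6 m below the base (the top edge), so y_c = 4.87 + 0.6 = 5.47 m and h_c = 5.47 × 0.500000 = 2.735 m.
A = ½ × 3.86 × 1.8 = 3.474 m².
Resultant F = γ·h_c·A = 10.05525 × 2.735 × 3.474 = 95.5389 kN.
I_c = b·h³/36 = 3.86 × 1.8³/36 = 0.62532 m⁴.
Centre of pressure: y_p = y_c + I_c/(y_c·A) = 5.47 + 0.62532/(5.47 × 3.474) = 5.47 + 0.0329068 = 5.50291 m along the plane.
Vertically, h_p = y_p·sinθ = 5.50291 × 0.500000 = 2.75145 m.

h_p = 2.751 m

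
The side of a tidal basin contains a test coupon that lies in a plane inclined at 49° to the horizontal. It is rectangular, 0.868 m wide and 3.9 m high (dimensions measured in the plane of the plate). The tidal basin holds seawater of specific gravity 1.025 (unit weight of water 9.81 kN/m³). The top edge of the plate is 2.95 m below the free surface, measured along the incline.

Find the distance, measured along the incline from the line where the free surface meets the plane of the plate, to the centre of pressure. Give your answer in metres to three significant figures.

γ = 1.025 × 9.81 = 10.05525 kN/m³.
Let θ = 49° be the plate's angle to the horizontal; measure y along the incline from where the plane meets the free surface. Vertical depth h = y·sinθ with sinθ = 0.754710.
The centroid lies 3.9/2 = 1.95 m below the top edge, so y_c = 2.95 + 1.95 = 4.9 m and h_c = 4.9 × 0.754710 = 3.69808 m.
A = 0.868 × 3.9 = 3.3852 m².
Resultant F = γ·h_c·A = 10.05525 × 3.69808 × 3.3852 = 125.879 kN.
I_c = b·h³/12 = 0.868 × 3.9³/12 = 4.29074 m⁴.
Centre of pressure: y_p = y_c + I_c/(y_c·A) = 4.9 + 4.29074/(4.9 × 3.3852) = 4.9 + 0.258673 = 5.15867 m along the plane.

y_p = 5.16 m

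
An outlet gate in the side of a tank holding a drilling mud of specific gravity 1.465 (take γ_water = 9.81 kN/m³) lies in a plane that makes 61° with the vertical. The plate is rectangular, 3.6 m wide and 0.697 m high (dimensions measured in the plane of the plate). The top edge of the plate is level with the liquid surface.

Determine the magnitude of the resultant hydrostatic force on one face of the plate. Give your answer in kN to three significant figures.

γ = 1.465 × 9.81 = 14.37165 kN/m³.
The plate makes 61° with the vertical, i.e. θ = 90° − 61° = 29° to the horizontal. Measuring y along the incline from the free-surface line, vertical depth h = y·sinθ with sinθ = 0.484810.
The centroid lies 0.697/2 = 0.3485 m below the top edge, so y_c = 0.3485 m and h_c = 0.3485 × 0.484810 = 0.168956 m.
A = 3.6 × 0.697 = 2.5092 m².
Resultant F = γ·h_c·A = 14.37165 × 0.168956 × 2.5092 = 6.09278 kN.

F ≈ 6.09 kN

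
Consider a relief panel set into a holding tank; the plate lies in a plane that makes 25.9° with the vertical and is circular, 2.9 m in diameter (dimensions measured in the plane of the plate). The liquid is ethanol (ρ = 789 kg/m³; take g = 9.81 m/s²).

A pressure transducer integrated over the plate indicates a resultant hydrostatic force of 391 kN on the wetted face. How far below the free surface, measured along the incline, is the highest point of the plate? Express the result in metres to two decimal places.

y_top ≈ 7.05 m

γ = ρg = 789 × 9.81 / 1000 = 7.74009 kN/m³.
A = π(1.45)² = 6.6052 m².
From F = γ·h_c·A, the centroid depth is h_c = 391/(7.74009 × 6.6052) = 7.64795 m.
The plate makes 25.9° with the vertical, i.e. θ = 90° − 25.9° = 64.1° to the horizontal. Measuring y along the incline from the free-surface line, vertical depth h = y·sinθ with sinθ = 0.899558.
Along the incline, y_c = h_c/sinθ = 7.64795/0.899558 = 8.5019 m.
The centroid is at the centre, 1.45 m below the top of the plate, so the highest point sits at y_top = 8.5019 − 1.45 = 7.0519 m along the incline.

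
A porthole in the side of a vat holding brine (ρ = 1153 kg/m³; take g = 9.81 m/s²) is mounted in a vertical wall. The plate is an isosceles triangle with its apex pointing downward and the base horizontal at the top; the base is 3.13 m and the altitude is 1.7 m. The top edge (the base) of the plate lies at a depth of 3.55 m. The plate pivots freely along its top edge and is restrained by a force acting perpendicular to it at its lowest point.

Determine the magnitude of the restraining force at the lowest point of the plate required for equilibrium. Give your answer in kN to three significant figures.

P ≈ 44.1 kN

γ = ρg = 1153 × 9.81 / 1000 = 11.31093 kN/m³.
With the apex down, the centroid sits h/3 = 1.7/3 = 0.566667 m below the base (the top edge), so the centroid depth is h_c = 3.55 + 0.566667 = 4.11667 m.
A = ½ × 3.13 × 1.7 = 2.6605 m².
Resultant F = γ·h_c·A = 11.31093 × 4.11667 × 2.6605 = 123.882 kN.
I_c = b·h³/36 = 3.13 × 1.7³/36 = 0.427158 m⁴.
Centre of pressure: y_p = y_c + I_c/(y_c·A) = 4.11667 + 0.427158/(4.11667 × 2.6605) = 4.11667 + 0.0390013 = 4.15567 m along the plane.
The resultant acts 0.566667 + 0.0390013 = 0.605668 m (along the plate) below the hinge at the top edge, so the moment about the hinge is M = F × 0.605668 = 123.882 × 0.605668 = 75.0314 kN·m.
A normal force at the bottom, 1.7 m from the hinge, must supply this moment: P = 75.0314/1.7 = 44.1361 kN.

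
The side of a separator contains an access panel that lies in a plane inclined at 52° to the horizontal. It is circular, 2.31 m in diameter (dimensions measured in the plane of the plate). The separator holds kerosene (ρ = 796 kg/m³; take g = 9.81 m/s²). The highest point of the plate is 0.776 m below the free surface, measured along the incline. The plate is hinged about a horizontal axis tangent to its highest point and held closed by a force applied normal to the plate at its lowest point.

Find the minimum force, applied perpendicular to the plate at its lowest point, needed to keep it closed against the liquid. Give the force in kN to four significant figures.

P ≈ 28.62 kN

γ = ρg = 796 × 9.81 / 1000 = 7.80876 kN/m³.
Let θ = 52° be the plate's angle to the horizontal; measure y along the incline from where the plane meets the free surface. Vertical depth h = y·sinθ with sinθ = 0.788011.
The centroid is at the centre, 1.155 m below the top of the plate, so y_c = 0.776 + 1.155 = 1.931 m and h_c = 1.931 × 0.788011 = 1.52165 m.
A = π(1.155)² = 4.19096 m².
Resultant F = γ·h_c·A = 7.80876 × 1.52165 × 4.19096 = 49.7978 kN.
I_c = πr⁴/4 = π × 1.155⁴/4 = 1.39771 m⁴.
Centre of pressure: y_p = y_c + I_c/(y_c·A) = 1.931 + 1.39771/(1.931 × 4.19096) = 1.931 + 0.172712 = 2.10371 m along the plane.
The resultant acts 1.155 + 0.172712 = 1.32771 m (along the plate) below the hinge at the top edge, so the moment about the hinge is M = F × 1.32771 = 49.7978 × 1.32771 = 66.117 kN·m.
A normal force at the bottom, 2.31 m from the hinge, must supply this moment: P = 66.117/2.31 = 28.6221 kN.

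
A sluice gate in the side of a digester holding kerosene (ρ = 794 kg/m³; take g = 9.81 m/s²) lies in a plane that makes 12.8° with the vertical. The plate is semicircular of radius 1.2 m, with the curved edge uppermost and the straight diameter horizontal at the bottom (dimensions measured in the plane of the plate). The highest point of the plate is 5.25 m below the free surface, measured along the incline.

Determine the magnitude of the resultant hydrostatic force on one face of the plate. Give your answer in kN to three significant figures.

γ = ρg = 794 × 9.81 / 1000 = 7.78914 kN/m³.
The plate makes 12.8° with the vertical, i.e. θ = 90° − 12.8° = 77.2° to the horizontal. Measuring y along the incline from the free-surface line, vertical depth h = y·sinθ with sinθ = 0.975149.
The centroid lies 4r/(3π) = 0.509296 m above the diameter, so r − 4r/(3π) = 1.2 − 0.509296 = 0.690704 m below the topmost point, so y_c = 5.25 + 0.690704 = 5.9407 m and h_c = 5.9407 × 0.975149 = 5.79307 m.
A = πr²/2 = π × 1.2²/2 = 2.26195 m².
Resultant F = γ·h_c·A = 7.78914 × 5.79307 × 2.26195 = 102.066 kN.

F ≈ 102 kN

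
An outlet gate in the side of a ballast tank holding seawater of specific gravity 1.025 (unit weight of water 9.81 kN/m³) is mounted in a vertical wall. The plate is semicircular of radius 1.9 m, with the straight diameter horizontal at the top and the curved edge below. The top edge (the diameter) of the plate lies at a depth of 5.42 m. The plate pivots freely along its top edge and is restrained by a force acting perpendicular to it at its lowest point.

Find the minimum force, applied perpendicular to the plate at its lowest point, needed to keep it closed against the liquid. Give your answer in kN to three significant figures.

P ≈ 158 kN

γ = 1.025 × 9.81 = 10.05525 kN/m³.
The centroid of a semicircle lies 4r/(3π) = 0.806385 m from the diameter, here below the top edge, so the centroid depth is h_c = 5.42 + 0.806385 = 6.22638 m.
A = πr²/2 = π × 1.9²/2 = 5.67057 m².
Resultant F = γ·h_c·A = 10.05525 × 6.22638 × 5.67057 = 355.022 kN.
I_c = (π/8 − 8/(9π))·r⁴ = 0.109757 × 1.9⁴ = 1.43036 m⁴.
Centre of pressure: y_p = y_c + I_c/(y_c·A) = 6.22638 + 1.43036/(6.22638 × 5.67057) = 6.22638 + 0.0405119 = 6.26689 m along the plane.
The resultant acts 0.806385 + 0.0405119 = 0.846897 m (along the plate) below the hinge at the top edge, so the moment about the hinge is M = F × 0.846897 = 355.022 × 0.846897 = 300.667 kN·m.
A normal force at the bottom, 1.9 m from the hinge, must supply this moment: P = 300.667/1.9 = 158.246 kN.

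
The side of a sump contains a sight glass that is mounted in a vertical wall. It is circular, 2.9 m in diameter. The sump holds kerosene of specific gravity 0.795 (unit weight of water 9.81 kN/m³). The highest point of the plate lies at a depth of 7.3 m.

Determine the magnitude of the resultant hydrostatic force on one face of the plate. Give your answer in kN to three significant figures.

F ≈ 451 kN

γ = 0.795 × 9.81 = 7.79895 kN/m³.
The centroid is at the centre, 1.45 m below the top of the plate, so the centroid depth is h_c = 7.3 + 1.45 = 8.75 m.
A = π(1.45)² = 6.6052 m².
Resultant F = γ·h_c·A = 7.79895 × 8.75 × 6.6052 = 450.744 kN.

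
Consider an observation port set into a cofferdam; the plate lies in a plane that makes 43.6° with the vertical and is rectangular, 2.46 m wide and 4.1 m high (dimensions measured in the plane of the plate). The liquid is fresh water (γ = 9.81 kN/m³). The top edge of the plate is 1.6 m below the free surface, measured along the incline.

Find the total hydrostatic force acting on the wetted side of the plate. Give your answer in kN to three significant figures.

γ = 9.81 kN/m³.
The plate makes 43.6° with the vertical, i.e. θ = 90° − 43.6° = 46.4° to the horizontal. Measuring y along the incline from the free-surface line, vertical depth h = y·sinθ with sinθ = 0.724172.
The centroid lies 4.1/2 = 2.05 m below the top edge, so y_c = 1.6 + 2.05 = 3.65 m and h_c = 3.65 × 0.724172 = 2.64323 m.
A = 2.46 × 4.1 = 10.086 m².
Resultant F = γ·h_c·A = 9.81 × 2.64323 × 10.086 = 261.531 kN.

F ≈ 262 kN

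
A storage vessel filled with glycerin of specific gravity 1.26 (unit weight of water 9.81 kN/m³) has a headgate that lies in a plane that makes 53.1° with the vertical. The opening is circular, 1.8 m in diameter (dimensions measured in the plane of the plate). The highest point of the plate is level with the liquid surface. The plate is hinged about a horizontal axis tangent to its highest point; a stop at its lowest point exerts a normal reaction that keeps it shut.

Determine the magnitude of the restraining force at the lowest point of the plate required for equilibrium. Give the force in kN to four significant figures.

γ = 1.26 × 9.81 = 12.3606 kN/m³.
The plate makes 53.1° with the vertical, i.e. θ = 90° − 53.1° = 36.9° to the horizontal. Measuring y along the incline from the free-surface line, vertical depth h = y·sinθ with sinθ = 0.600420.
The centroid is at the centre, 0.9 m below the top of the plate, so y_c = 0.9 m and h_c = 0.9 × 0.600420 = 0.540378 m.
A = π(0.9)² = 2.54469 m².
Resultant F = γ·h_c·A = 12.3606 × 0.540378 × 2.54469 = 16.997 kN.
I_c = πr⁴/4 = π × 0.9⁴/4 = 0.5153 m⁴.
Centre of pressure: y_p = y_c + I_c/(y_c·A) = 0.9 + 0.5153/(0.9 × 2.54469) = 0.9 + 0.225 = 1.125 m along the plane.
The resultant acts 0.9 + 0.225 = 1.125 m (along the plate) below the hinge at the top edge, so the moment about the hinge is M = F × 1.125 = 16.997 × 1.125 = 19.1216 kN·m.
A normal force at the bottom, 1.8 m from the hinge, must supply this moment: P = 19.1216/1.8 = 10.6231 kN.

P ≈ 10.62 kN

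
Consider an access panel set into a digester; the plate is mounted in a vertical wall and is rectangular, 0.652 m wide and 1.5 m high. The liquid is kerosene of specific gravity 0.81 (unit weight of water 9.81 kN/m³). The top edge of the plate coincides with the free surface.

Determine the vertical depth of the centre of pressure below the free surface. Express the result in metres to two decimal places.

γ = 0.81 × 9.81 = 7.9461 kN/m³.
The centroid lies 1.5/2 = 0.75 m below the top edge, so the centroid depth is h_c = 0.75 m.
A = 0.652 × 1.5 = 0.978 m².
Resultant F = γ·h_c·A = 7.9461 × 0.75 × 0.978 = 5.82846 kN.
I_c = b·h³/12 = 0.652 × 1.5³/12 = 0.183375 m⁴.
Centre of pressure: y_p = y_c + I_c/(y_c·A) = 0.75 + 0.183375/(0.75 × 0.978) = 0.75 + 0.25 = 1 m along the plane.

h_p = 1.00 m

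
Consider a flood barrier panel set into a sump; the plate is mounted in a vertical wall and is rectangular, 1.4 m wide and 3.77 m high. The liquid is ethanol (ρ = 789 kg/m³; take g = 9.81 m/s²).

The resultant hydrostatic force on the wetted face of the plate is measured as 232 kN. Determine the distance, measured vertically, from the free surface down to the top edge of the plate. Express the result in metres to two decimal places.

γ = ρg = 789 × 9.81 / 1000 = 7.74009 kN/m³.
A = 1.4 × 3.77 = 5.278 m².
From F = γ·h_c·A, the centroid depth is h_c = 232/(7.74009 × 5.278) = 5.67901 m.
The centroid lies 3.77/2 = 1.885 m below the top edge, so the top edge sits at h_top = 5.67901 − 1.885 = 3.79401 m below the surface.

d_top ≈ 3.79 m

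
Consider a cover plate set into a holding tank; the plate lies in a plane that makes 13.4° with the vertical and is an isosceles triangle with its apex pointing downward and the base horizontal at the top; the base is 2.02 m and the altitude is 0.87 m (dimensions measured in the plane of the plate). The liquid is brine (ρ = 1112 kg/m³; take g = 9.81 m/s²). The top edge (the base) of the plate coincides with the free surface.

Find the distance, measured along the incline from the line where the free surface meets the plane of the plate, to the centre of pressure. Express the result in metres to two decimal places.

γ = ρg = 1112 × 9.81 / 1000 = 10.90872 kN/m³.
The plate makes 13.4° with the vertical, i.e. θ = 90° − 13.4° = 76.6° to the horizontal. Measuring y along the incline from the free-surface line, vertical depth h = y·sinθ with sinθ = 0.972776.
With the apex down, the centroid sits h/3 = 0.87/3 = 0.29 m below the base (the top edge), so y_c = 0.29 m and h_c = 0.29 × 0.972776 = 0.282105 m.
A = ½ × 2.02 × 0.87 = 0.8787 m².
Resultant F = γ·h_c·A = 10.90872 × 0.282105 × 0.8787 = 2.70412 kN.
I_c = b·h³/36 = 2.02 × 0.87³/36 = 0.0369493 m⁴.
Centre of pressure: y_p = y_c + I_c/(y_c·A) = 0.29 + 0.0369493/(0.29 × 0.8787) = 0.29 + 0.145 = 0.435 m along the plane.

y_p = 0.44 m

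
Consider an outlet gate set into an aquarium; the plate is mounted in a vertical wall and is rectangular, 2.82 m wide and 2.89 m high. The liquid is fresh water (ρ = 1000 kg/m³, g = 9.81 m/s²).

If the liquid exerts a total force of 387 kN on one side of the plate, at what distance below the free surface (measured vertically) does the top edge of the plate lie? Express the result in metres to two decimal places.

γ = ρg = 1000 × 9.81 = 9810 N/m³ = 9.81 kN/m³.
A = 2.82 × 2.89 = 8.1498 m².
From F = γ·h_c·A, the centroid depth is h_c = 387/(9.81 × 8.1498) = 4.84055 m.
The centroid lies 2.89/2 = 1.445 m below the top edge, so the top edge sits at h_top = 4.84055 − 1.445 = 3.39555 m below the surface.

d_top ≈ 3.40 m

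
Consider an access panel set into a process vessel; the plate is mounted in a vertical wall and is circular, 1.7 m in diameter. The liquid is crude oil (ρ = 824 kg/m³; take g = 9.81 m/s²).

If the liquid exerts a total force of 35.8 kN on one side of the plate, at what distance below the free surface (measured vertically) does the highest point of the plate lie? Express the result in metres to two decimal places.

γ = ρg = 824 × 9.81 / 1000 = 8.08344 kN/m³.
A = π(0.85)² = 2.2698 m².
From F = γ·h_c·A, the centroid depth is h_c = 35.8/(8.08344 × 2.2698) = 1.95119 m.
The centroid is at the centre, 0.85 m below the top of the plate, so the highest point sits at h_top = 1.95119 − 0.85 = 1.10119 m below the surface.

d_top ≈ 1.10 m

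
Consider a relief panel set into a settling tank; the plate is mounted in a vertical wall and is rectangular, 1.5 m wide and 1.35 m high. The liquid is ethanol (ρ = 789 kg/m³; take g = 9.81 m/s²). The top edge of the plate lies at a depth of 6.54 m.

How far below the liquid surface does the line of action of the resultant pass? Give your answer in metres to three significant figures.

h_p = 7.24 m

γ = ρg = 789 × 9.81 / 1000 = 7.74009 kN/m³.
The centroid lies 1.35/2 = 0.675 m below the top edge, so the centroid depth is h_c = 6.54 + 0.675 = 7.215 m.
A = 1.5 × 1.35 = 2.025 m².
Resultant F = γ·h_c·A = 7.74009 × 7.215 × 2.025 = 113.086 kN.
I_c = b·h³/12 = 1.5 × 1.35³/12 = 0.307547 m⁴.
Centre of pressure: y_p = y_c + I_c/(y_c·A) = 7.215 + 0.307547/(7.215 × 2.025) = 7.215 + 0.0210499 = 7.23605 m along the plane.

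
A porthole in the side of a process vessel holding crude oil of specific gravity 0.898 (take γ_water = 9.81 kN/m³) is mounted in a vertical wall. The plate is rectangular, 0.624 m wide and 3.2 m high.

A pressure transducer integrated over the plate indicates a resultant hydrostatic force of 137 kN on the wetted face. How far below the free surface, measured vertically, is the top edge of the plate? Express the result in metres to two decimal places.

γ = 0.898 × 9.81 = 8.80938 kN/m³.
A = 0.624 × 3.2 = 1.9968 m².
From F = γ·h_c·A, the centroid depth is h_c = 137/(8.80938 × 1.9968) = 7.78826 m.
The centroid lies 3.2/2 = 1.6 m below the top edge, so the top edge sits at h_top = 7.78826 − 1.6 = 6.18826 m below the surface.

d_top ≈ 6.19 m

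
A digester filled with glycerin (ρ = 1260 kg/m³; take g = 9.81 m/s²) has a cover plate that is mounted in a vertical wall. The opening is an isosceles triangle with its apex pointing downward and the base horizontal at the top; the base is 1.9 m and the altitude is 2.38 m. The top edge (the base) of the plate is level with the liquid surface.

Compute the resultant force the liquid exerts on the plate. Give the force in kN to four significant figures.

γ = ρg = 1260 × 9.81 / 1000 = 12.3606 kN/m³.
With the apex down, the centroid sits h/3 = 2.38/3 = 0.793333 m below the base (the top edge), so the centroid depth is h_c = 0.793333 m.
A = ½ × 1.9 × 2.38 = 2.261 m².
Resultant F = γ·h_c·A = 12.3606 × 0.793333 × 2.261 = 22.1715 kN.

F ≈ 22.17 kN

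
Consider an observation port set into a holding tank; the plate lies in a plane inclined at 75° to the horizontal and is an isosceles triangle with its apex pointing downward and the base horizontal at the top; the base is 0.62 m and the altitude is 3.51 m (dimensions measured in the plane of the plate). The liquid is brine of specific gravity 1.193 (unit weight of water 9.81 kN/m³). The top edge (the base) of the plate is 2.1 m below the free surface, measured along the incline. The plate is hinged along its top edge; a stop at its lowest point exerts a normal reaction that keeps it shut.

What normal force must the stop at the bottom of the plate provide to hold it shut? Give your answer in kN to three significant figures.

γ = 1.193 × 9.81 = 11.70333 kN/m³.
Let θ = 75° be the plate's angle to the horizontal; measure y along the incline from where the plane meets the free surface. Vertical depth h = y·sinθ with sinθ = 0.965926.
With the apex down, the centroid sits h/3 = 3.51/3 = 1.17 m below the base (the top edge), so y_c = 2.1 + 1.17 = 3.27 m and h_c = 3.27 × 0.965926 = 3.15858 m.
A = ½ × 0.62 × 3.51 = 1.0881 m².
Resultant F = γ·h_c·A = 11.70333 × 3.15858 × 1.0881 = 40.2226 kN.
I_c = b·h³/36 = 0.62 × 3.51³/36 = 0.74475 m⁴.
Centre of pressure: y_p = y_c + I_c/(y_c·A) = 3.27 + 0.74475/(3.27 × 1.0881) = 3.27 + 0.209312 = 3.47931 m along the plane.
The resultant acts 1.17 + 0.209312 = 1.37931 m (along the plate) below the hinge at the top edge, so the moment about the hinge is M = F × 1.37931 = 40.2226 × 1.37931 = 55.4794 kN·m.
A normal force at the bottom, 3.51 m from the hinge, must supply this moment: P = 55.4794/3.51 = 15.8061 kN.

P ≈ 15.8 kN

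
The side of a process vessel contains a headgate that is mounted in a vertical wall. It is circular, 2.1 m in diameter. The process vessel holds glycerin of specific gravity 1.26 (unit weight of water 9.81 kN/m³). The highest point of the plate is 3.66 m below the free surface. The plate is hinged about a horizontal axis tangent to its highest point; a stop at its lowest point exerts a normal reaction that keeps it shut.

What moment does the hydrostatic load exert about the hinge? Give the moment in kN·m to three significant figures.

M ≈ 224 kN·m

γ = 1.26 × 9.81 = 12.3606 kN/m³.
The centroid is at the centre, 1.05 m below the top of the plate, so the centroid depth is h_c = 3.66 + 1.05 = 4.71 m.
A = π(1.05)² = 3.46361 m².
Resultant F = γ·h_c·A = 12.3606 × 4.71 × 3.46361 = 201.646 kN.
I_c = πr⁴/4 = π × 1.05⁴/4 = 0.954656 m⁴.
Centre of pressure: y_p = y_c + I_c/(y_c·A) = 4.71 + 0.954656/(4.71 × 3.46361) = 4.71 + 0.058519 = 4.76852 m along the plane.
The resultant acts 1.05 + 0.058519 = 1.10852 m (along the plate) below the hinge at the top edge, so the moment about the hinge is M = F × 1.10852 = 201.646 × 1.10852 = 223.529 kN·m.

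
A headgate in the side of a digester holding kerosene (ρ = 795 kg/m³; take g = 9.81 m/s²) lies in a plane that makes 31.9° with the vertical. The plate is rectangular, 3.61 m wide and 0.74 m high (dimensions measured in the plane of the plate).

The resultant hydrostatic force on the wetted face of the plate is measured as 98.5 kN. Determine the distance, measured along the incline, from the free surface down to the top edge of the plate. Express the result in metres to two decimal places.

γ = ρg = 795 × 9.81 / 1000 = 7.79895 kN/m³.
A = 3.61 × 0.74 = 2.6714 m².
From F = γ·h_c·A, the centroid depth is h_c = 98.5/(7.79895 × 2.6714) = 4.72782 m.
The plate makes 31.9° with the vertical, i.e. θ = 90° − 31.9° = 58.1° to the horizontal. Measuring y along the incline from the free-surface line, vertical depth h = y·sinθ with sinθ = 0.848972.
Along the incline, y_c = h_c/sinθ = 4.72782/0.848972 = 5.56888 m.
The centroid lies 0.74/2 = 0.37 m below the top edge, so the top edge sits at y_top = 5.56888 − 0.37 = 5.19888 m along the incline.

y_top ≈ 5.20 m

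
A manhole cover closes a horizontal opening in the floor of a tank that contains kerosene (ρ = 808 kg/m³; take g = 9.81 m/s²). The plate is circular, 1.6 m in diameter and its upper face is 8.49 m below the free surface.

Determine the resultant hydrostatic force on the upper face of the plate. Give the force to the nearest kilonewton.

F ≈ 135 kN

γ = ρg = 808 × 9.81 / 1000 = 7.92648 kN/m³.
The plate is horizontal, so pressure is uniform at p = γ·h = 7.92648 × 8.49 = 67.2958 kN/m².
A = π(0.8)² = 2.01062 m².
F = p·A = 67.2958 × 2.01062 = 135.306 kN.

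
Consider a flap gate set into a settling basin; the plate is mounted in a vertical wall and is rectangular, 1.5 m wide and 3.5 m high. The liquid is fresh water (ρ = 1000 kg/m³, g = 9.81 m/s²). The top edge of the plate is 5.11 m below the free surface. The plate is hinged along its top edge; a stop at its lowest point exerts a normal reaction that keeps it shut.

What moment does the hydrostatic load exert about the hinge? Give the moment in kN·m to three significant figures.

γ = ρg = 1000 × 9.81 = 9810 N/m³ = 9.81 kN/m³.
The centroid lies 3.5/2 = 1.75 m below the top edge, so the centroid depth is h_c = 5.11 + 1.75 = 6.86 m.
A = 1.5 × 3.5 = 5.25 m².
Resultant F = γ·h_c·A = 9.81 × 6.86 × 5.25 = 353.307 kN.
I_c = b·h³/12 = 1.5 × 3.5³/12 = 5.35938 m⁴.
Centre of pressure: y_p = y_c + I_c/(y_c·A) = 6.86 + 5.35938/(6.86 × 5.25) = 6.86 + 0.14881 = 7.00881 m along the plane.
The resultant acts 1.75 + 0.14881 = 1.89881 m (along the plate) below the hinge at the top edge, so the moment about the hinge is M = F × 1.89881 = 353.307 × 1.89881 = 670.863 kN·m.

M ≈ 671 kN·m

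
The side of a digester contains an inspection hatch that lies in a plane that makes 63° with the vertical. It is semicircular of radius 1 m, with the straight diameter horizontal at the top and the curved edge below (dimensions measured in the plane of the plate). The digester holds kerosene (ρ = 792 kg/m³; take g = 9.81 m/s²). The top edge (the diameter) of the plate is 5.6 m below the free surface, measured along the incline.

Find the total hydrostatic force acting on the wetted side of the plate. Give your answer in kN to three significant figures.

F ≈ 33.4 kN

γ = ρg = 792 × 9.81 / 1000 = 7.76952 kN/m³.
The plate makes 63° with the vertical, i.e. θ = 90° − 63° = 27° to the horizontal. Measuring y along the incline from the free-surface line, vertical depth h = y·sinθ with sinθ = 0.453990.
The centroid of a semicircle lies 4r/(3π) = 0.424413 m from the diameter, here below the top edge, so y_c = 5.6 + 0.424413 = 6.02441 m and h_c = 6.02441 × 0.453990 = 2.73502 m.
A = πr²/2 = π × 1²/2 = 1.5708 m².
Resultant F = γ·h_c·A = 7.76952 × 2.73502 × 1.5708 = 33.3792 kN.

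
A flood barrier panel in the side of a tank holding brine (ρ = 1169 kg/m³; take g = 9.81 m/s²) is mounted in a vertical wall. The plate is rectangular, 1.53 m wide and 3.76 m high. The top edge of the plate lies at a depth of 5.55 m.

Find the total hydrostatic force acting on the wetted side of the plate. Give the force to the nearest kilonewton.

γ = ρg = 1169 × 9.81 / 1000 = 11.46789 kN/m³.
The centroid lies 3.76/2 = 1.88 m below the top edge, so the centroid depth is h_c = 5.55 + 1.88 = 7.43 m.
A = 1.53 × 3.76 = 5.7528 m².
Resultant F = γ·h_c·A = 11.46789 × 7.43 × 5.7528 = 490.176 kN.

F ≈ 490 kN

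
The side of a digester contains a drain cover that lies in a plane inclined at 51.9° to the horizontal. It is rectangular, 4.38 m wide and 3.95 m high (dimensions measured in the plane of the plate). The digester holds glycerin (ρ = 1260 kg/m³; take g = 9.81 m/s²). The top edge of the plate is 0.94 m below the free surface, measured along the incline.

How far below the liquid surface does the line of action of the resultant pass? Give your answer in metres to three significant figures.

h_p = 2.64 m

γ = ρg = 1260 × 9.81 / 1000 = 12.3606 kN/m³.
Let θ = 51.9° be the plate's angle to the horizontal; measure y along the incline from where the plane meets the free surface. Vertical depth h = y·sinθ with sinθ = 0.786935.
The centroid lies 3.95/2 = 1.975 m below the top edge, so y_c = 0.94 + 1.975 = 2.915 m and h_c = 2.915 × 0.786935 = 2.29392 m.
A = 4.38 × 3.95 = 17.301 m².
Resultant F = γ·h_c·A = 12.3606 × 2.29392 × 17.301 = 490.556 kN.
I_c = b·h³/12 = 4.38 × 3.95³/12 = 22.4949 m⁴.
Centre of pressure: y_p = y_c + I_c/(y_c·A) = 2.915 + 22.4949/(2.915 × 17.301) = 2.915 + 0.446041 = 3.36104 m along the plane.
Vertically, h_p = y_p·sinθ = 3.36104 × 0.786935 = 2.64492 m.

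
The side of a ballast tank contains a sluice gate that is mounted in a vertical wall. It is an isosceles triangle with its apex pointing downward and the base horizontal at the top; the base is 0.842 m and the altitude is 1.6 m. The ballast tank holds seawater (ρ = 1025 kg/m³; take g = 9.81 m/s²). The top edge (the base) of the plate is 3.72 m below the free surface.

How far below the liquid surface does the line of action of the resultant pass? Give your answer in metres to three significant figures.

γ = ρg = 1025 × 9.81 / 1000 = 10.05525 kN/m³.
With the apex down, the centroid sits h/3 = 1.6/3 = 0.533333 m below the base (the top edge), so the centroid depth is h_c = 3.72 + 0.533333 = 4.25333 m.
A = ½ × 0.842 × 1.6 = 0.6736 m².
Resultant F = γ·h_c·A = 10.05525 × 4.25333 × 0.6736 = 28.8087 kN.
I_c = b·h³/36 = 0.842 × 1.6³/36 = 0.0958009 m⁴.
Centre of pressure: y_p = y_c + I_c/(y_c·A) = 4.25333 + 0.0958009/(4.25333 × 0.6736) = 4.25333 + 0.0334379 = 4.28677 m along the plane.

h_p = 4.29 m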